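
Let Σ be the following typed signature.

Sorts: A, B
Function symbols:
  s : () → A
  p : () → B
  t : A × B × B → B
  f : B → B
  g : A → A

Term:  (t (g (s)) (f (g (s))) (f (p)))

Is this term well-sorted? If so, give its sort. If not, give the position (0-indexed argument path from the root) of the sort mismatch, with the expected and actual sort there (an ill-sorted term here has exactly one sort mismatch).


ill-sorted at position [1, 0]: expected B, got A

    (s) : A
  (g (s)) : A
      (s) : A
    (g (s)) : A
  (f (g (s))) : ✗ arg 0 at [1, 0] has sort A, expected B
    (p) : B
  (f (p)) : B


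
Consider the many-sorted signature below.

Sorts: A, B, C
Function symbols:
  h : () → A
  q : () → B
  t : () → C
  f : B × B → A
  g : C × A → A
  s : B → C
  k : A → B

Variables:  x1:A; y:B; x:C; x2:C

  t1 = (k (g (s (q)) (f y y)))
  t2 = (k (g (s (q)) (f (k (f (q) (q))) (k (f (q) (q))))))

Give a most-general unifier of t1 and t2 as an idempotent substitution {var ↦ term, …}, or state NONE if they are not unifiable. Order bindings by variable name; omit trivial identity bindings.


{y ↦ (k (f (q) (q)))}


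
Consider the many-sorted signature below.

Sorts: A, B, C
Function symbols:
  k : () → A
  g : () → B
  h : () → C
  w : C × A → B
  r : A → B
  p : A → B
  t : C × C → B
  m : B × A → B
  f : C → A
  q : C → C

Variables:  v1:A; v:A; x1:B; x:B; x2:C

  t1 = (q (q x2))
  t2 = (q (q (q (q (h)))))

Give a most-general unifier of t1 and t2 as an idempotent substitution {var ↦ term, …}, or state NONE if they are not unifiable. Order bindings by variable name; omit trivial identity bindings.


{x2 ↦ (q (q (h)))}


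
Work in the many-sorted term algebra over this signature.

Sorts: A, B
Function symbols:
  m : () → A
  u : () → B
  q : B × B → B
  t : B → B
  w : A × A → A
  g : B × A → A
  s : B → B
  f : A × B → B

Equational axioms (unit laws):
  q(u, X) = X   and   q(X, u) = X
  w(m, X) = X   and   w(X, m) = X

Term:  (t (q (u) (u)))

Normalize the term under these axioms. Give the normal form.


normal form = (t (u))

1. (t (q (u) (u)))  →  (t (u))


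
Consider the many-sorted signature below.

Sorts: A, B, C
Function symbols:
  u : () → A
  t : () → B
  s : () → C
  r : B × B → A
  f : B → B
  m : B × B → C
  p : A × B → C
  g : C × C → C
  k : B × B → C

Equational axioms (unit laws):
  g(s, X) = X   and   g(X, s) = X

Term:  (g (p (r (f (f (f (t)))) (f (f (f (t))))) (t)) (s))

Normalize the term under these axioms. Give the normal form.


normal form = (p (r (f (f (f (t)))) (f (f (f (t))))) (t))

1. (g (p (r (f (f (f (t)))) (f (f (f (t))))) (t)) (s))  →  (p (r (f (f (f (t)))) (f (f (f (t))))) (t))


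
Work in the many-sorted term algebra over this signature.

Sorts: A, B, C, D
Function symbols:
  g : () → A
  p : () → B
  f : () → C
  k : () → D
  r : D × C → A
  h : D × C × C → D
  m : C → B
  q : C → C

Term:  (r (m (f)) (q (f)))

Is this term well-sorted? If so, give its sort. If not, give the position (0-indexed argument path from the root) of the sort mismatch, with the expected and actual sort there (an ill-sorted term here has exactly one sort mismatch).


    (f) : C
  (m (f)) : B
    (f) : C
  (q (f)) : C
(r (m (f)) (q (f))) : ✗ arg 0 at [0] has sort B, expected D

ill-sorted at position [0]: expected D, got B


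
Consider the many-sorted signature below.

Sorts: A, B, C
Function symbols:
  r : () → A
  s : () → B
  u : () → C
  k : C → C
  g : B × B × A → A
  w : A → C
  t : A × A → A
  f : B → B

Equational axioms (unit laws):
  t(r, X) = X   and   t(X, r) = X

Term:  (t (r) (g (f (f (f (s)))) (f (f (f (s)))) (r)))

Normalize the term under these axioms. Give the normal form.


1. (t (r) (g (f (f (f (s)))) (f (f (f (s)))) (r)))  →  (g (f (f (f (s)))) (f (f (f (s)))) (r))

normal form = (g (f (f (f (s)))) (f (f (f (s)))) (r))


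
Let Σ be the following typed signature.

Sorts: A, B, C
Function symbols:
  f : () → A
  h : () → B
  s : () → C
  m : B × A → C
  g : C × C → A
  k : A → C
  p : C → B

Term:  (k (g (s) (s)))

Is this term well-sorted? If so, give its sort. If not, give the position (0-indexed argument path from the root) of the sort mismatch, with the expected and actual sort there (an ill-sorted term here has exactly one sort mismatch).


    (s) : C
    (s) : C
  (g (s) (s)) : A
(k (g (s) (s))) : C

well-sorted; sort = C


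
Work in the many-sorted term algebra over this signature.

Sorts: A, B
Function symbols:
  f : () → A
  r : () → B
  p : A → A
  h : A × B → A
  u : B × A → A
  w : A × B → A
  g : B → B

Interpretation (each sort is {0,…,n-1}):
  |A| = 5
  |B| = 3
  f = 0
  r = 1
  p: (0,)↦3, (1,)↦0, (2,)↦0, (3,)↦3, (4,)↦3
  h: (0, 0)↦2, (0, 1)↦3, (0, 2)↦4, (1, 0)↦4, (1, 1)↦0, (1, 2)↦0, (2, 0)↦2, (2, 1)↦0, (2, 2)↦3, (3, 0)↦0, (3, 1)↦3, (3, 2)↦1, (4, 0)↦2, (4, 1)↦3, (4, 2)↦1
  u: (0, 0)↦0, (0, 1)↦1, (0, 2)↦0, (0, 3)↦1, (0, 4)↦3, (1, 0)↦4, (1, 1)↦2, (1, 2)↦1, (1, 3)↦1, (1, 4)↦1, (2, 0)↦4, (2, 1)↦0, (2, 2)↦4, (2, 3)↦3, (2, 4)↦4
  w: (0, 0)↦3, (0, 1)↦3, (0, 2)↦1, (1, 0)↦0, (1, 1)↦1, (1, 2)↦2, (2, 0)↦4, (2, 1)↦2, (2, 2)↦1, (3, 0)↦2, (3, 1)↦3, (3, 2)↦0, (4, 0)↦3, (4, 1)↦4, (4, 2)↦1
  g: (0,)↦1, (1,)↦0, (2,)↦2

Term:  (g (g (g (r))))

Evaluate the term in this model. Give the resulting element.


  r = 1
  (g (r)) = g(1,) = 0
  (g (g (r))) = g(0,) = 1
  (g (g (g (r)))) = g(1,) = 0

value = 0


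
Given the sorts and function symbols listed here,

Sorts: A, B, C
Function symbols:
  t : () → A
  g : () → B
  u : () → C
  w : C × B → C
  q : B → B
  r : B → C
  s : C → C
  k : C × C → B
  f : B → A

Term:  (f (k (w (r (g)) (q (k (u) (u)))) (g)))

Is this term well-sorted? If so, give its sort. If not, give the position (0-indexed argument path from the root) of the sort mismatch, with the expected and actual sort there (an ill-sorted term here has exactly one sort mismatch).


        (g) : B
      (r (g)) : C
          (u) : C
          (u) : C
        (k (u) (u)) : B
      (q (k (u) (u))) : B
    (w (r (g)) (q (k (u) (u)))) : C
    (g) : B
  (k (w (r (g)) (q (k (u) (u)))) (g)) : ✗ arg 1 at [0, 1] has sort B, expected C

ill-sorted at position [0, 1]: expected C, got B


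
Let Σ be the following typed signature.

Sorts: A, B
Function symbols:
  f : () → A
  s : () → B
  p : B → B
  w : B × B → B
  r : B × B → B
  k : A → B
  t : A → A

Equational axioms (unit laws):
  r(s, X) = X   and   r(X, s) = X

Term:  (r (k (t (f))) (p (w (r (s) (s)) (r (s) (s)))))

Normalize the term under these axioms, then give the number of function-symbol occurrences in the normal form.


size = 8

1. (r (k (t (f))) (p (w (r (s) (s)) (r (s) (s)))))  →  (r (k (t (f))) (p (w (s) (r (s) (s)))))
2. (r (k (t (f))) (p (w (s) (r (s) (s)))))  →  (r (k (t (f))) (p (w (s) (s))))
normal form: (r (k (t (f))) (p (w (s) (s))))


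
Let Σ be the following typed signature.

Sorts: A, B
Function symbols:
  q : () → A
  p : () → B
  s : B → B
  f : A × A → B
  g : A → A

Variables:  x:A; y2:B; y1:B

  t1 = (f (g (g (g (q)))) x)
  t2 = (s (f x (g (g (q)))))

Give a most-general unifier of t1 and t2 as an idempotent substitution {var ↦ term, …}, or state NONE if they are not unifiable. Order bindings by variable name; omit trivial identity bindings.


NONE (not unifiable)

head clash or occurs-check failure — not unifiable


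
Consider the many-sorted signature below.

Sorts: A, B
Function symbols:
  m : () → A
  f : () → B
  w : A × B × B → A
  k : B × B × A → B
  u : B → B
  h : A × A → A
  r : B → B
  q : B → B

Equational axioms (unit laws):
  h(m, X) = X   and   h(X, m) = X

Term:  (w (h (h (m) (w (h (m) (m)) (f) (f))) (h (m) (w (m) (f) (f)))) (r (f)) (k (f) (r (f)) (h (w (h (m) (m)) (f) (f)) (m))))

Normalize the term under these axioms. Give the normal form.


1. (w (h (h (m) (w (h (m) (m)) (f) (f))) (h (m) (w (m) (f) (f)))) (r (f)) (k (f) (r (f)) (h (w (h (m) (m)) (f) (f)) (m))))  →  (w (h (w (h (m) (m)) (f) (f)) (h (m) (w (m) (f) (f)))) (r (f)) (k (f) (r (f)) (h (w (h (m) (m)) (f) (f)) (m))))
2. (w (h (w (h (m) (m)) (f) (f)) (h (m) (w (m) (f) (f)))) (r (f)) (k (f) (r (f)) (h (w (h (m) (m)) (f) (f)) (m))))  →  (w (h (w (m) (f) (f)) (h (m) (w (m) (f) (f)))) (r (f)) (k (f) (r (f)) (h (w (h (m) (m)) (f) (f)) (m))))
3. (w (h (w (m) (f) (f)) (h (m) (w (m) (f) (f)))) (r (f)) (k (f) (r (f)) (h (w (h (m) (m)) (f) (f)) (m))))  →  (w (h (w (m) (f) (f)) (w (m) (f) (f))) (r (f)) (k (f) (r (f)) (h (w (h (m) (m)) (f) (f)) (m))))
4. (w (h (w (m) (f) (f)) (w (m) (f) (f))) (r (f)) (k (f) (r (f)) (h (w (h (m) (m)) (f) (f)) (m))))  →  (w (h (w (m) (f) (f)) (w (m) (f) (f))) (r (f)) (k (f) (r (f)) (w (h (m) (m)) (f) (f))))
5. (w (h (w (m) (f) (f)) (w (m) (f) (f))) (r (f)) (k (f) (r (f)) (w (h (m) (m)) (f) (f))))  →  (w (h (w (m) (f) (f)) (w (m) (f) (f))) (r (f)) (k (f) (r (f)) (w (m) (f) (f))))

normal form = (w (h (w (m) (f) (f)) (w (m) (f) (f))) (r (f)) (k (f) (r (f)) (w (m) (f) (f))))


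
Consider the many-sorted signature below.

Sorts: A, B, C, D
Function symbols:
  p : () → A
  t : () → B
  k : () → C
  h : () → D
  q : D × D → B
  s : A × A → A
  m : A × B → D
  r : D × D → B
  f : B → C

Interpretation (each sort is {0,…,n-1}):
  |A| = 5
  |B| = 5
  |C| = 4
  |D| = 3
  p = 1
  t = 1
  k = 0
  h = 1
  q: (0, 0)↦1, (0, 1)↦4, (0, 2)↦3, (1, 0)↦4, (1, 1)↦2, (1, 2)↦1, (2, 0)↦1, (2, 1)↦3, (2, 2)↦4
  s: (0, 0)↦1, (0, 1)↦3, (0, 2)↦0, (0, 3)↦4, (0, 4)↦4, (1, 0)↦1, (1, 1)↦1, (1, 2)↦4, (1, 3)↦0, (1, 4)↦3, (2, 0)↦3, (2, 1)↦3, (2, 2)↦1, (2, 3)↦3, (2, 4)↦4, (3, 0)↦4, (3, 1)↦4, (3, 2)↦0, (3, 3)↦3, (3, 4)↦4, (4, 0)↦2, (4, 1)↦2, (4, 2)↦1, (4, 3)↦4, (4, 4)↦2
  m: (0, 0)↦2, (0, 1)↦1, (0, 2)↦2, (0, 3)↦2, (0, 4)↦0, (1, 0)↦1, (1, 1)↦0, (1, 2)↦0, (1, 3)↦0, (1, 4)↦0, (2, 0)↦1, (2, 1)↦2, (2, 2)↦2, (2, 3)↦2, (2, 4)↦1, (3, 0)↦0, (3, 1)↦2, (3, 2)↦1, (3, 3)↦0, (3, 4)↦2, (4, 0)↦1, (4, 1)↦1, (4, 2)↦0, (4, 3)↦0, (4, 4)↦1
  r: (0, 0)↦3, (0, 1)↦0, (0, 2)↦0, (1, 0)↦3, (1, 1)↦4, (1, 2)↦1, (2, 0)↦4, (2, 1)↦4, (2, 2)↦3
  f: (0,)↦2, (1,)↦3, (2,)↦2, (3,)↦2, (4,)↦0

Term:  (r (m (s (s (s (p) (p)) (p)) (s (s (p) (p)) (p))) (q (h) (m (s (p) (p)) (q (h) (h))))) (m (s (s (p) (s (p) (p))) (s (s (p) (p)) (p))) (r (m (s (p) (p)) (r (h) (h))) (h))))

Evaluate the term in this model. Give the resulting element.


  p = 1
  p = 1
  (s (p) (p)) = s(1, 1) = 1
  p = 1
  (s (s (p) (p)) (p)) = s(1, 1) = 1
  p = 1
  p = 1
  (s (p) (p)) = s(1, 1) = 1
  p = 1
  (s (s (p) (p)) (p)) = s(1, 1) = 1
  (s (s (s (p) (p)) (p)) (s (s (p) (p)) (p))) = s(1, 1) = 1
  h = 1
  p = 1
  p = 1
  (s (p) (p)) = s(1, 1) = 1
  h = 1
  h = 1
  (q (h) (h)) = q(1, 1) = 2
  (m (s (p) (p)) (q (h) (h))) = m(1, 2) = 0
  (q (h) (m (s (p) (p)) (q (h) (h)))) = q(1, 0) = 4
  (m (s (s (s (p) (p)) (p)) (s (s (p) (p)) (p))) (q (h) (m (s (p) (p)) (q (h) (h))))) = m(1, 4) = 0
  p = 1
  p = 1
  p = 1
  (s (p) (p)) = s(1, 1) = 1
  (s (p) (s (p) (p))) = s(1, 1) = 1
  p = 1
  p = 1
  (s (p) (p)) = s(1, 1) = 1
  p = 1
  (s (s (p) (p)) (p)) = s(1, 1) = 1
  (s (s (p) (s (p) (p))) (s (s (p) (p)) (p))) = s(1, 1) = 1
  p = 1
  p = 1
  (s (p) (p)) = s(1, 1) = 1
  h = 1
  h = 1
  (r (h) (h)) = r(1, 1) = 4
  (m (s (p) (p)) (r (h) (h))) = m(1, 4) = 0
  h = 1
  (r (m (s (p) (p)) (r (h) (h))) (h)) = r(0, 1) = 0
  (m (s (s (p) (s (p) (p))) (s (s (p) (p)) (p))) (r (m (s (p) (p)) (r (h) (h))) (h))) = m(1, 0) = 1
  (r (m (s (s (s (p) (p)) (p)) (s (s (p) (p)) (p))) (q (h) (m (s (p) (p)) (q (h) (h))))) (m (s (s (p) (s (p) (p))) (s (s (p) (p)) (p))) (r (m (s (p) (p)) (r (h) (h))) (h)))) = r(0, 1) = 0

value = 0


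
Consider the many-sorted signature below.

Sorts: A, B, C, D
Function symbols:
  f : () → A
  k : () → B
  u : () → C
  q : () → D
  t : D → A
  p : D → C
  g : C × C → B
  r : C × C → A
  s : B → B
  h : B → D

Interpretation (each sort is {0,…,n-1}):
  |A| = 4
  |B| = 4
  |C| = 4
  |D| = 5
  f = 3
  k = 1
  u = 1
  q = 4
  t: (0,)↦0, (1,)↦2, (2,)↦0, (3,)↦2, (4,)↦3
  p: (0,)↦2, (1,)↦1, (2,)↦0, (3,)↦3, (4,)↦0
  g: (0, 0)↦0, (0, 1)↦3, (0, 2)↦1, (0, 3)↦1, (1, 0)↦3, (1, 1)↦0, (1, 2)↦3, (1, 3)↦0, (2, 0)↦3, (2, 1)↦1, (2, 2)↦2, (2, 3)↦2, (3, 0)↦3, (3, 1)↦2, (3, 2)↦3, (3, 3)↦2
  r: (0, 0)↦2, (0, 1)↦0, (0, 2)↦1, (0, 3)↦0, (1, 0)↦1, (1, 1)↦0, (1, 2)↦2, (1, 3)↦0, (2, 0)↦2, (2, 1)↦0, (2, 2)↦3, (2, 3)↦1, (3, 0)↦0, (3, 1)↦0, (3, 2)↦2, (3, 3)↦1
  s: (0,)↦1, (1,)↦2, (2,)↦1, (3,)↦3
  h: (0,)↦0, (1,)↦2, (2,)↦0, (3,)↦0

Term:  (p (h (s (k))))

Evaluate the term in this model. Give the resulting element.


  k = 1
  (s (k)) = s(1,) = 2
  (h (s (k))) = h(2,) = 0
  (p (h (s (k)))) = p(0,) = 2

value = 2


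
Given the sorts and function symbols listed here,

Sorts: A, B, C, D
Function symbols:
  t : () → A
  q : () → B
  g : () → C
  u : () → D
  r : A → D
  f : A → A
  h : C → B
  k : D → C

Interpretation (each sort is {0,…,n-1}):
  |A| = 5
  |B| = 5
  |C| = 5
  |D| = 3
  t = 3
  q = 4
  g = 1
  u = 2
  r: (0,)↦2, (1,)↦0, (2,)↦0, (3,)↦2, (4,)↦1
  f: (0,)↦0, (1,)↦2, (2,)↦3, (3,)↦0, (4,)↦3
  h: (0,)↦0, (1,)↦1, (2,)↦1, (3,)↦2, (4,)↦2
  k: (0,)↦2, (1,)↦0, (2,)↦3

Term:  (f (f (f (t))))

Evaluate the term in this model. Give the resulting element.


value = 0

  t = 3
  (f (t)) = f(3,) = 0
  (f (f (t))) = f(0,) = 0
  (f (f (f (t)))) = f(0,) = 0


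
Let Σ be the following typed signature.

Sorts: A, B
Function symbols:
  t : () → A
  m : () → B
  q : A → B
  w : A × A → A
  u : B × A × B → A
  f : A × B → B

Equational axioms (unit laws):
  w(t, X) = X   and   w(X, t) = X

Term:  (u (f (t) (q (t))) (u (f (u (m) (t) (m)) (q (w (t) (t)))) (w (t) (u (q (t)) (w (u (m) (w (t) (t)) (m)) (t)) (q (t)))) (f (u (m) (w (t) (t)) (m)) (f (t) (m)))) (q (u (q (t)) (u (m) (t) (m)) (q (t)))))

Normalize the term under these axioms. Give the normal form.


1. (u (f (t) (q (t))) (u (f (u (m) (t) (m)) (q (w (t) (t)))) (w (t) (u (q (t)) (w (u (m) (w (t) (t)) (m)) (t)) (q (t)))) (f (u (m) (w (t) (t)) (m)) (f (t) (m)))) (q (u (q (t)) (u (m) (t) (m)) (q (t)))))  →  (u (f (t) (q (t))) (u (f (u (m) (t) (m)) (q (t))) (w (t) (u (q (t)) (w (u (m) (w (t) (t)) (m)) (t)) (q (t)))) (f (u (m) (w (t) (t)) (m)) (f (t) (m)))) (q (u (q (t)) (u (m) (t) (m)) (q (t)))))
2. (u (f (t) (q (t))) (u (f (u (m) (t) (m)) (q (t))) (w (t) (u (q (t)) (w (u (m) (w (t) (t)) (m)) (t)) (q (t)))) (f (u (m) (w (t) (t)) (m)) (f (t) (m)))) (q (u (q (t)) (u (m) (t) (m)) (q (t)))))  →  (u (f (t) (q (t))) (u (f (u (m) (t) (m)) (q (t))) (u (q (t)) (w (u (m) (w (t) (t)) (m)) (t)) (q (t))) (f (u (m) (w (t) (t)) (m)) (f (t) (m)))) (q (u (q (t)) (u (m) (t) (m)) (q (t)))))
3. (u (f (t) (q (t))) (u (f (u (m) (t) (m)) (q (t))) (u (q (t)) (w (u (m) (w (t) (t)) (m)) (t)) (q (t))) (f (u (m) (w (t) (t)) (m)) (f (t) (m)))) (q (u (q (t)) (u (m) (t) (m)) (q (t)))))  →  (u (f (t) (q (t))) (u (f (u (m) (t) (m)) (q (t))) (u (q (t)) (u (m) (w (t) (t)) (m)) (q (t))) (f (u (m) (w (t) (t)) (m)) (f (t) (m)))) (q (u (q (t)) (u (m) (t) (m)) (q (t)))))
4. (u (f (t) (q (t))) (u (f (u (m) (t) (m)) (q (t))) (u (q (t)) (u (m) (w (t) (t)) (m)) (q (t))) (f (u (m) (w (t) (t)) (m)) (f (t) (m)))) (q (u (q (t)) (u (m) (t) (m)) (q (t)))))  →  (u (f (t) (q (t))) (u (f (u (m) (t) (m)) (q (t))) (u (q (t)) (u (m) (t) (m)) (q (t))) (f (u (m) (w (t) (t)) (m)) (f (t) (m)))) (q (u (q (t)) (u (m) (t) (m)) (q (t)))))
5. (u (f (t) (q (t))) (u (f (u (m) (t) (m)) (q (t))) (u (q (t)) (u (m) (t) (m)) (q (t))) (f (u (m) (w (t) (t)) (m)) (f (t) (m)))) (q (u (q (t)) (u (m) (t) (m)) (q (t)))))  →  (u (f (t) (q (t))) (u (f (u (m) (t) (m)) (q (t))) (u (q (t)) (u (m) (t) (m)) (q (t))) (f (u (m) (t) (m)) (f (t) (m)))) (q (u (q (t)) (u (m) (t) (m)) (q (t)))))

normal form = (u (f (t) (q (t))) (u (f (u (m) (t) (m)) (q (t))) (u (q (t)) (u (m) (t) (m)) (q (t))) (f (u (m) (t) (m)) (f (t) (m)))) (q (u (q (t)) (u (m) (t) (m)) (q (t)))))


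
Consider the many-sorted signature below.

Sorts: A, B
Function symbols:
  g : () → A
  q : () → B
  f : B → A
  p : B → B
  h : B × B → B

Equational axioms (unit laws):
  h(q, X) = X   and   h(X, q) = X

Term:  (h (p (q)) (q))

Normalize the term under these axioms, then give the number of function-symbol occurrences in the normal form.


size = 2

1. (h (p (q)) (q))  →  (p (q))
normal form: (p (q))


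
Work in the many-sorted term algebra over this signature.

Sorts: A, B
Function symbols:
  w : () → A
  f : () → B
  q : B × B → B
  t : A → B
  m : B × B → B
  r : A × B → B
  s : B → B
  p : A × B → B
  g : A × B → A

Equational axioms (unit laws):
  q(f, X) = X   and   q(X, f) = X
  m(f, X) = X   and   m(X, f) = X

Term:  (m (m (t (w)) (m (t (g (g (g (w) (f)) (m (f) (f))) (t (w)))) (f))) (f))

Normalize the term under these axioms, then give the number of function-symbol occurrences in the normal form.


1. (m (m (t (w)) (m (t (g (g (g (w) (f)) (m (f) (f))) (t (w)))) (f))) (f))  →  (m (t (w)) (m (t (g (g (g (w) (f)) (m (f) (f))) (t (w)))) (f)))
2. (m (t (w)) (m (t (g (g (g (w) (f)) (m (f) (f))) (t (w)))) (f)))  →  (m (t (w)) (t (g (g (g (w) (f)) (m (f) (f))) (t (w)))))
3. (m (t (w)) (t (g (g (g (w) (f)) (m (f) (f))) (t (w)))))  →  (m (t (w)) (t (g (g (g (w) (f)) (f)) (t (w)))))
normal form: (m (t (w)) (t (g (g (g (w) (f)) (f)) (t (w)))))

size = 12


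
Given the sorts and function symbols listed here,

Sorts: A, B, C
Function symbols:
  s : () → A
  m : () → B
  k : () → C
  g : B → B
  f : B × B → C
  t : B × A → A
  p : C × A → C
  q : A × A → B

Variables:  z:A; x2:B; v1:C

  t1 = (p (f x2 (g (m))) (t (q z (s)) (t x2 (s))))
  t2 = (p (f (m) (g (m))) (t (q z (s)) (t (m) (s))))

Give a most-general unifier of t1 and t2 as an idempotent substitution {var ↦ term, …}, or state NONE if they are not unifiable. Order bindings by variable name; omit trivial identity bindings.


{x2 ↦ (m)}


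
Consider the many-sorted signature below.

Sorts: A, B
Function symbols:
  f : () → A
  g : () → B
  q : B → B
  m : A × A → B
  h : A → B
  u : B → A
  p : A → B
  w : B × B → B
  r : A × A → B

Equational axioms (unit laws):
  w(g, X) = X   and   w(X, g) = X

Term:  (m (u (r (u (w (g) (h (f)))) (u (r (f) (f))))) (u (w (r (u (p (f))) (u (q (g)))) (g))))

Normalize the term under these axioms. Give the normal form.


normal form = (m (u (r (u (h (f))) (u (r (f) (f))))) (u (r (u (p (f))) (u (q (g))))))

1. (m (u (r (u (w (g) (h (f)))) (u (r (f) (f))))) (u (w (r (u (p (f))) (u (q (g)))) (g))))  →  (m (u (r (u (h (f))) (u (r (f) (f))))) (u (w (r (u (p (f))) (u (q (g)))) (g))))
2. (m (u (r (u (h (f))) (u (r (f) (f))))) (u (w (r (u (p (f))) (u (q (g)))) (g))))  →  (m (u (r (u (h (f))) (u (r (f) (f))))) (u (r (u (p (f))) (u (q (g))))))


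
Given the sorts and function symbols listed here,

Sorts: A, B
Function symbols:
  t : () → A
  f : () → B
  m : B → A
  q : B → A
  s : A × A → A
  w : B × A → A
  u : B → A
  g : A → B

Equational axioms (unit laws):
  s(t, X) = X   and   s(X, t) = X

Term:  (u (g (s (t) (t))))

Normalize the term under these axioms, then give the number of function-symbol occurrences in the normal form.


1. (u (g (s (t) (t))))  →  (u (g (t)))
normal form: (u (g (t)))

size = 3


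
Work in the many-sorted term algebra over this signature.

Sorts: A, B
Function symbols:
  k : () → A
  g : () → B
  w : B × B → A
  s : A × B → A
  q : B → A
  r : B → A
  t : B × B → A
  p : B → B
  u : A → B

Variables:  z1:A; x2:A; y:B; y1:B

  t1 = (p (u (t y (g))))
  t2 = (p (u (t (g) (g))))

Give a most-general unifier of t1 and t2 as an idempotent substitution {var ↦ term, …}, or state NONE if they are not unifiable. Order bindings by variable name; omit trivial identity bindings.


{y ↦ (g)}


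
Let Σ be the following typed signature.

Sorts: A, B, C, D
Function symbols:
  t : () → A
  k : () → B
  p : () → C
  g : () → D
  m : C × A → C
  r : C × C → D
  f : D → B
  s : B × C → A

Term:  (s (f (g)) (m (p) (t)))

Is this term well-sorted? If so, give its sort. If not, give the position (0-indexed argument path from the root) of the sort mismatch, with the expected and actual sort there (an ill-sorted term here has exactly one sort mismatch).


    (g) : D
  (f (g)) : B
    (p) : C
    (t) : A
  (m (p) (t)) : C
(s (f (g)) (m (p) (t))) : A

well-sorted; sort = A


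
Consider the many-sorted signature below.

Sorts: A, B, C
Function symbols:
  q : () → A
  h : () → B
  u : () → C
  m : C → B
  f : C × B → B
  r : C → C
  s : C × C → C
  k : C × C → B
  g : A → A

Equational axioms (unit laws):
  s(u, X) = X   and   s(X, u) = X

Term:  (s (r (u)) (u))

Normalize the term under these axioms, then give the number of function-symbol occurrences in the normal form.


1. (s (r (u)) (u))  →  (r (u))
normal form: (r (u))

size = 2


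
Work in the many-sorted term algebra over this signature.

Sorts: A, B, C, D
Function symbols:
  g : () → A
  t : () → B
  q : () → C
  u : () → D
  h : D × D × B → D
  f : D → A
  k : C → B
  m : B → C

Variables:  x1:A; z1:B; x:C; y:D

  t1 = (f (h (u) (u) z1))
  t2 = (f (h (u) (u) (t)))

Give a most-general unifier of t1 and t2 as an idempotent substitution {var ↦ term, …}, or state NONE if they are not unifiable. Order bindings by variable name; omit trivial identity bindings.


{z1 ↦ (t)}


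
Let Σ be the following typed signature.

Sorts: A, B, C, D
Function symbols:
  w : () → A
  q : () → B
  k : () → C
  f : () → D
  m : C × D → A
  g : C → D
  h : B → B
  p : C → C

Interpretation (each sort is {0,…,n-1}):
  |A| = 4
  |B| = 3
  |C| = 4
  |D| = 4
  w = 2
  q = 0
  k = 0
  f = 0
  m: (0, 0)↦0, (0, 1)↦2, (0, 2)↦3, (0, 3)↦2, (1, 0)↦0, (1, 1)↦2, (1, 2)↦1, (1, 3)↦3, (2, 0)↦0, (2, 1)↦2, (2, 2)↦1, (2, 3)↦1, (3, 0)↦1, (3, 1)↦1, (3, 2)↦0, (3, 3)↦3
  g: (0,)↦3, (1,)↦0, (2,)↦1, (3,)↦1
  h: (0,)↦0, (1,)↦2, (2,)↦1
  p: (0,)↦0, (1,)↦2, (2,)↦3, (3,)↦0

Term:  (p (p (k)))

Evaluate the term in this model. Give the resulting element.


value = 0

  k = 0
  (p (k)) = p(0,) = 0
  (p (p (k))) = p(0,) = 0


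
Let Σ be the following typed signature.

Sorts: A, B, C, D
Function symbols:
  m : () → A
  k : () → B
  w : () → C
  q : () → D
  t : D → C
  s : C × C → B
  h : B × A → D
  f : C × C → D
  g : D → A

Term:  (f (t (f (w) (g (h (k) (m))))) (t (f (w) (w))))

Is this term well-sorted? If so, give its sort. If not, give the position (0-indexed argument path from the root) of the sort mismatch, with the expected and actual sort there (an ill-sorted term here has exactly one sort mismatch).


      (w) : C
          (k) : B
          (m) : A
        (h (k) (m)) : D
      (g (h (k) (m))) : A
    (f (w) (g (h (k) (m)))) : ✗ arg 1 at [0, 0, 1] has sort A, expected C
      (w) : C
      (w) : C
    (f (w) (w)) : D
  (t (f (w) (w))) : C

ill-sorted at position [0, 0, 1]: expected C, got A


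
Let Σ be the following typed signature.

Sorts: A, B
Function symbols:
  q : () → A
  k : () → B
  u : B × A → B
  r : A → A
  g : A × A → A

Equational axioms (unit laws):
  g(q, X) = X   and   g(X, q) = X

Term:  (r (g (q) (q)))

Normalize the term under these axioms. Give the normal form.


1. (r (g (q) (q)))  →  (r (q))

normal form = (r (q))


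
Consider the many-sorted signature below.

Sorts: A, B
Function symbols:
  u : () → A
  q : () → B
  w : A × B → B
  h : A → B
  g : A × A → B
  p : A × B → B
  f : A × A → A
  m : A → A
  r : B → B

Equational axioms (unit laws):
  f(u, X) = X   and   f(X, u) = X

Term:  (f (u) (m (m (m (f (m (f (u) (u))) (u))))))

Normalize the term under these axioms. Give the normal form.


normal form = (m (m (m (m (u)))))

1. (f (u) (m (m (m (f (m (f (u) (u))) (u))))))  →  (m (m (m (f (m (f (u) (u))) (u)))))
2. (m (m (m (f (m (f (u) (u))) (u)))))  →  (m (m (m (m (f (u) (u))))))
3. (m (m (m (m (f (u) (u))))))  →  (m (m (m (m (u)))))


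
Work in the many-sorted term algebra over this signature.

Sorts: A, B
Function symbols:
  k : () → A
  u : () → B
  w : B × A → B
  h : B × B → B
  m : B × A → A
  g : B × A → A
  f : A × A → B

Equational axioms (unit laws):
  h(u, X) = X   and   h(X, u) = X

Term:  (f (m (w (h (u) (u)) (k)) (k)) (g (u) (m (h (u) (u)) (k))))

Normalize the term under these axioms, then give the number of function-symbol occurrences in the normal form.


1. (f (m (w (h (u) (u)) (k)) (k)) (g (u) (m (h (u) (u)) (k))))  →  (f (m (w (u) (k)) (k)) (g (u) (m (h (u) (u)) (k))))
2. (f (m (w (u) (k)) (k)) (g (u) (m (h (u) (u)) (k))))  →  (f (m (w (u) (k)) (k)) (g (u) (m (u) (k))))
normal form: (f (m (w (u) (k)) (k)) (g (u) (m (u) (k))))

size = 11


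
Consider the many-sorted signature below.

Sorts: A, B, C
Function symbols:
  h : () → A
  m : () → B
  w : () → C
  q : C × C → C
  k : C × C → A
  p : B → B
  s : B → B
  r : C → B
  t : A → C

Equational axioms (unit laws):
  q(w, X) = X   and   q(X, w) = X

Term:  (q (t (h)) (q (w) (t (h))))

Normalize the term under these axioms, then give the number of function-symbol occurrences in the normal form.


size = 5

1. (q (t (h)) (q (w) (t (h))))  →  (q (t (h)) (t (h)))
normal form: (q (t (h)) (t (h)))


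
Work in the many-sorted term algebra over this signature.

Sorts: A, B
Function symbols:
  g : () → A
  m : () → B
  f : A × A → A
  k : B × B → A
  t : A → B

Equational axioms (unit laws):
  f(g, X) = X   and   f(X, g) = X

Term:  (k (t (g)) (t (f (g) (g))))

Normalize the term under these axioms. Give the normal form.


normal form = (k (t (g)) (t (g)))

1. (k (t (g)) (t (f (g) (g))))  →  (k (t (g)) (t (g)))


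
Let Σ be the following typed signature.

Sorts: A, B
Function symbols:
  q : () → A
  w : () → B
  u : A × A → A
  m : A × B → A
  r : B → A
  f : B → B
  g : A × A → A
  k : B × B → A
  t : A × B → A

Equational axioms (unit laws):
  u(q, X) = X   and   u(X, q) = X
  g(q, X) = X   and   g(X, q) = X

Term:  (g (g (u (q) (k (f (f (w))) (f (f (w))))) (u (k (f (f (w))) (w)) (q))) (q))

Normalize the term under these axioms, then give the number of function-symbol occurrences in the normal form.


1. (g (g (u (q) (k (f (f (w))) (f (f (w))))) (u (k (f (f (w))) (w)) (q))) (q))  →  (g (u (q) (k (f (f (w))) (f (f (w))))) (u (k (f (f (w))) (w)) (q)))
2. (g (u (q) (k (f (f (w))) (f (f (w))))) (u (k (f (f (w))) (w)) (q)))  →  (g (k (f (f (w))) (f (f (w)))) (u (k (f (f (w))) (w)) (q)))
3. (g (k (f (f (w))) (f (f (w)))) (u (k (f (f (w))) (w)) (q)))  →  (g (k (f (f (w))) (f (f (w)))) (k (f (f (w))) (w)))
normal form: (g (k (f (f (w))) (f (f (w)))) (k (f (f (w))) (w)))

size = 13


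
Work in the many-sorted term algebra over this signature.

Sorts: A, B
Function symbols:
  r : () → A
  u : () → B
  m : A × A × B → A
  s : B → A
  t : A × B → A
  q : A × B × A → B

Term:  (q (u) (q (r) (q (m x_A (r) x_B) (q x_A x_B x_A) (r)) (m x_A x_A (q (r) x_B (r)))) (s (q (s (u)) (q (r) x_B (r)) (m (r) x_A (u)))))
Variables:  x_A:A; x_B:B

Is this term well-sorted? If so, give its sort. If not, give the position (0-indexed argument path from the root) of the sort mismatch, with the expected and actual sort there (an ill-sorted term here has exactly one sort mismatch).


  (u) : B
    (r) : A
        x_A : A
        (r) : A
        x_B : B
      (m x_A (r) x_B) : A
        x_A : A
        x_B : B
        x_A : A
      (q x_A x_B x_A) : B
      (r) : A
    (q (m x_A (r) x_B) (q x_A x_B x_A) (r)) : B
      x_A : A
      x_A : A
        (r) : A
        x_B : B
        (r) : A
      (q (r) x_B (r)) : B
    (m x_A x_A (q (r) x_B (r))) : A
  (q (r) (q (m x_A (r) x_B) (q x_A x_B x_A) (r)) (m x_A x_A (q (r) x_B (r)))) : B
        (u) : B
      (s (u)) : A
        (r) : A
        x_B : B
        (r) : A
      (q (r) x_B (r)) : B
        (r) : A
        x_A : A
        (u) : B
      (m (r) x_A (u)) : A
    (q (s (u)) (q (r) x_B (r)) (m (r) x_A (u))) : B
  (s (q (s (u)) (q (r) x_B (r)) (m (r) x_A (u)))) : A
(q (u) (q (r) (q (m x_A (r) x_B) (q x_A x_B x_A) (r)) (m x_A x_A (q (r) x_B (r)))) (s (q (s (u)) (q (r) x_B (r)) (m (r) x_A (u))))) : ✗ arg 0 at [0] has sort B, expected A

ill-sorted at position [0]: expected A, got B


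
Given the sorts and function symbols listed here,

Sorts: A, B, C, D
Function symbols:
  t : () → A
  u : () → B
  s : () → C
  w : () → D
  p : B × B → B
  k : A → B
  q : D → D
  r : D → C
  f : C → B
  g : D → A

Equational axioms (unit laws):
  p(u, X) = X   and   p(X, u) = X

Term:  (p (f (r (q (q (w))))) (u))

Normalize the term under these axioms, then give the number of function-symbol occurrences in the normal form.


1. (p (f (r (q (q (w))))) (u))  →  (f (r (q (q (w)))))
normal form: (f (r (q (q (w)))))

size = 5


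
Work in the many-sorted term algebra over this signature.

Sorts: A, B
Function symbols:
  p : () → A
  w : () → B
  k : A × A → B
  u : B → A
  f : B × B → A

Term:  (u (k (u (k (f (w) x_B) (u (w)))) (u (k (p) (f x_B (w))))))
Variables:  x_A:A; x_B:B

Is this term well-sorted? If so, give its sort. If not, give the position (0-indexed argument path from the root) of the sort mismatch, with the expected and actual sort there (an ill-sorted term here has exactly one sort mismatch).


well-sorted; sort = A

          (w) : B
          x_B : B
        (f (w) x_B) : A
          (w) : B
        (u (w)) : A
      (k (f (w) x_B) (u (w))) : B
    (u (k (f (w) x_B) (u (w)))) : A
        (p) : A
          x_B : B
          (w) : B
        (f x_B (w)) : A
      (k (p) (f x_B (w))) : B
    (u (k (p) (f x_B (w)))) : A
  (k (u (k (f (w) x_B) (u (w)))) (u (k (p) (f x_B (w))))) : B
(u (k (u (k (f (w) x_B) (u (w)))) (u (k (p) (f x_B (w)))))) : A


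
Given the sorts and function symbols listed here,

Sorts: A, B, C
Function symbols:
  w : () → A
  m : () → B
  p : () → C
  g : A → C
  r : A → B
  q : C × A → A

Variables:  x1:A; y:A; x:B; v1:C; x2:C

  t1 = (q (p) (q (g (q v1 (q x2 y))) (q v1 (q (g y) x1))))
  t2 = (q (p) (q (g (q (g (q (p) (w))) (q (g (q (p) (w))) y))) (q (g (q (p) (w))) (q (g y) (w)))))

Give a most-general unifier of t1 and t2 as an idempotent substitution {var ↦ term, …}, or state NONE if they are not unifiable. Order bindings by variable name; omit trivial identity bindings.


{v1 ↦ (g (q (p) (w))), x1 ↦ (w), x2 ↦ (g (q (p) (w)))}


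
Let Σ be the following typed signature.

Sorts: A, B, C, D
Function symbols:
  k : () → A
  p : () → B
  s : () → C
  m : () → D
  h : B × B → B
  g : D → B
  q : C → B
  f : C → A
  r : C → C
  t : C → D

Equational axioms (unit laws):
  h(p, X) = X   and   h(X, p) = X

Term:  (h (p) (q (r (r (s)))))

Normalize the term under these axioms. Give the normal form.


1. (h (p) (q (r (r (s)))))  →  (q (r (r (s))))

normal form = (q (r (r (s))))


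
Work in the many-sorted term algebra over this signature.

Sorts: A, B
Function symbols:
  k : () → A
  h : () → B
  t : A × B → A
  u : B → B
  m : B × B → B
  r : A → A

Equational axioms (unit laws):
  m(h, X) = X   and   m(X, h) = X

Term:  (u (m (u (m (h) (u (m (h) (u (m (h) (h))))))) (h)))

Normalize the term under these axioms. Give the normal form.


1. (u (m (u (m (h) (u (m (h) (u (m (h) (h))))))) (h)))  →  (u (u (m (h) (u (m (h) (u (m (h) (h))))))))
2. (u (u (m (h) (u (m (h) (u (m (h) (h))))))))  →  (u (u (u (m (h) (u (m (h) (h)))))))
3. (u (u (u (m (h) (u (m (h) (h)))))))  →  (u (u (u (u (m (h) (h))))))
4. (u (u (u (u (m (h) (h))))))  →  (u (u (u (u (h)))))

normal form = (u (u (u (u (h)))))


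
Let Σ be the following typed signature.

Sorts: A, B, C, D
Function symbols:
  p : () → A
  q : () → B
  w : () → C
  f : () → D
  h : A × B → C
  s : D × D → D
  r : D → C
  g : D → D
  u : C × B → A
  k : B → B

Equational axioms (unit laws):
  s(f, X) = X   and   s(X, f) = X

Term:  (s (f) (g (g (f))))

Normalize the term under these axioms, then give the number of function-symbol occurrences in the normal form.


size = 3

1. (s (f) (g (g (f))))  →  (g (g (f)))
normal form: (g (g (f)))


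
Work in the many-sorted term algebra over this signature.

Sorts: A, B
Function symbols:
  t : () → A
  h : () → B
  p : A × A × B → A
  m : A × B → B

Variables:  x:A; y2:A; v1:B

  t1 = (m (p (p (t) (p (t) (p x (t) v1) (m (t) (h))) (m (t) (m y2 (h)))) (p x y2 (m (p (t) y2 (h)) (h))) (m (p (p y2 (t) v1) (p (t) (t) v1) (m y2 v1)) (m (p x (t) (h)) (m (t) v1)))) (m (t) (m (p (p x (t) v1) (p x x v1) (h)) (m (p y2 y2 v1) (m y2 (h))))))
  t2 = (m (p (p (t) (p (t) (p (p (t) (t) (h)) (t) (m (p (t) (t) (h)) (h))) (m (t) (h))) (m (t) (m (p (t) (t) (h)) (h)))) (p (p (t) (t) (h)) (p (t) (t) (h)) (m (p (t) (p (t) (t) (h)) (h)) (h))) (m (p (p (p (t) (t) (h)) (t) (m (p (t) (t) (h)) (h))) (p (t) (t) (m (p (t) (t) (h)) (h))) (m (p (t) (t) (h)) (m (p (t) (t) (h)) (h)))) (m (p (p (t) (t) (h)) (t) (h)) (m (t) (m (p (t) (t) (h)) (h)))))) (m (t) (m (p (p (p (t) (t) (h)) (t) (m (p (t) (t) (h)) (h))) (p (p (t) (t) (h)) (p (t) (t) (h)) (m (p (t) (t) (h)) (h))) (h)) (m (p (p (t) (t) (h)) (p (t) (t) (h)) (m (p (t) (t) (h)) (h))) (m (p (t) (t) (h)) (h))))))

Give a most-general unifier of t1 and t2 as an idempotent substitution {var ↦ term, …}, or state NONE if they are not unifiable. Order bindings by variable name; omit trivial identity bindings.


{v1 ↦ (m (p (t) (t) (h)) (h)), x ↦ (p (t) (t) (h)), y2 ↦ (p (t) (t) (h))}


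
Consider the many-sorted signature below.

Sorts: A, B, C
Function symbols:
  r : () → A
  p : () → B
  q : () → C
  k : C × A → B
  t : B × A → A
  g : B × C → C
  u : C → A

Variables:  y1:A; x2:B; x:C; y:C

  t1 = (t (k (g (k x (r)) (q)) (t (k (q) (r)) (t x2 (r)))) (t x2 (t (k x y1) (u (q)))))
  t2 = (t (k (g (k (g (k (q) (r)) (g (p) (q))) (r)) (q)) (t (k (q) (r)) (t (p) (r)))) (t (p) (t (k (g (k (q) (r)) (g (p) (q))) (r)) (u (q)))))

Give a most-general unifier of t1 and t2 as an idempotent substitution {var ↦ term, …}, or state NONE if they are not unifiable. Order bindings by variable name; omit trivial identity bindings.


{x ↦ (g (k (q) (r)) (g (p) (q))), x2 ↦ (p), y1 ↦ (r)}


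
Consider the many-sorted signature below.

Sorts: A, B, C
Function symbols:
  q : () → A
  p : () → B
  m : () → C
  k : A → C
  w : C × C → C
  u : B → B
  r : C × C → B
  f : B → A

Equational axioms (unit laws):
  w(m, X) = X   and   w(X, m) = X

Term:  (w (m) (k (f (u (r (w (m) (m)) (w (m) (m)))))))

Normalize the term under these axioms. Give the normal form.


normal form = (k (f (u (r (m) (m)))))

1. (w (m) (k (f (u (r (w (m) (m)) (w (m) (m)))))))  →  (k (f (u (r (w (m) (m)) (w (m) (m))))))
2. (k (f (u (r (w (m) (m)) (w (m) (m))))))  →  (k (f (u (r (m) (w (m) (m))))))
3. (k (f (u (r (m) (w (m) (m))))))  →  (k (f (u (r (m) (m)))))


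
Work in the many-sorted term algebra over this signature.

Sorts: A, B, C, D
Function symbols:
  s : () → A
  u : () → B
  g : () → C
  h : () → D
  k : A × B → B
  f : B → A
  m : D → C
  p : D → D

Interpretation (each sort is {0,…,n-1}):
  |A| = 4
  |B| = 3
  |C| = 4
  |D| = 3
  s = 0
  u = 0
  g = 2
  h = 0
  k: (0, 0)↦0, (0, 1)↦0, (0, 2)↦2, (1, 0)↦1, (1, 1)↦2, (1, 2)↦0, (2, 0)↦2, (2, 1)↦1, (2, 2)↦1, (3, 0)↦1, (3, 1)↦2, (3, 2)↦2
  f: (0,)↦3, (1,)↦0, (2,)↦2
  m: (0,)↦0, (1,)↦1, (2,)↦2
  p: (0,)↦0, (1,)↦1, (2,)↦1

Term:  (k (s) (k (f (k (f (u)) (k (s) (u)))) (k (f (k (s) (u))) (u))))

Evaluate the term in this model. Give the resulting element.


value = 0

  s = 0
  u = 0
  (f (u)) = f(0,) = 3
  s = 0
  u = 0
  (k (s) (u)) = k(0, 0) = 0
  (k (f (u)) (k (s) (u))) = k(3, 0) = 1
  (f (k (f (u)) (k (s) (u)))) = f(1,) = 0
  s = 0
  u = 0
  (k (s) (u)) = k(0, 0) = 0
  (f (k (s) (u))) = f(0,) = 3
  u = 0
  (k (f (k (s) (u))) (u)) = k(3, 0) = 1
  (k (f (k (f (u)) (k (s) (u)))) (k (f (k (s) (u))) (u))) = k(0, 1) = 0
  (k (s) (k (f (k (f (u)) (k (s) (u)))) (k (f (k (s) (u))) (u)))) = k(0, 0) = 0


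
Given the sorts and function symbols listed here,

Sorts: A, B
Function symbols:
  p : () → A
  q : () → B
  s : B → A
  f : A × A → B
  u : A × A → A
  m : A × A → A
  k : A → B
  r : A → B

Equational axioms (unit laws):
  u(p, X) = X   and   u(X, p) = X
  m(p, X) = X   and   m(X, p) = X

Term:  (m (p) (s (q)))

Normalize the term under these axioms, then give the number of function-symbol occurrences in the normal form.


1. (m (p) (s (q)))  →  (s (q))
normal form: (s (q))

size = 2


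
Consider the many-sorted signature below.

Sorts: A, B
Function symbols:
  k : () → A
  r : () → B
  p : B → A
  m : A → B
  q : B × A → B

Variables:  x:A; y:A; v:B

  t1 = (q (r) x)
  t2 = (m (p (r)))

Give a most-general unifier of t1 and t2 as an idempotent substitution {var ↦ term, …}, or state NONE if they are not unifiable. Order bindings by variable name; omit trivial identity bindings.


head clash or occurs-check failure — not unifiable

NONE (not unifiable)


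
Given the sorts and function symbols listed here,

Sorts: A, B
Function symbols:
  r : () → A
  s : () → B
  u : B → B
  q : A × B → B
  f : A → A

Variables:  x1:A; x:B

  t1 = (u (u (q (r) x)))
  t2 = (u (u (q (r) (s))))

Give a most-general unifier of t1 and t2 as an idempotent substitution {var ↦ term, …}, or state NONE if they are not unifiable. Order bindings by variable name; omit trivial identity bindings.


{x ↦ (s)}


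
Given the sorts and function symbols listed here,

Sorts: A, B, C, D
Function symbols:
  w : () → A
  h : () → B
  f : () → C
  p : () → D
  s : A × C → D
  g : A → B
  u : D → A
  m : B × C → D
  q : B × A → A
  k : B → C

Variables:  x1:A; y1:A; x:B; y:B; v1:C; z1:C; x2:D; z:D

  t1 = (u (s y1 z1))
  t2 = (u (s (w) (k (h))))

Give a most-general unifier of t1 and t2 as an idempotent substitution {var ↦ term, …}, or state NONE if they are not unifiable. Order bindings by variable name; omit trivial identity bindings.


{y1 ↦ (w), z1 ↦ (k (h))}


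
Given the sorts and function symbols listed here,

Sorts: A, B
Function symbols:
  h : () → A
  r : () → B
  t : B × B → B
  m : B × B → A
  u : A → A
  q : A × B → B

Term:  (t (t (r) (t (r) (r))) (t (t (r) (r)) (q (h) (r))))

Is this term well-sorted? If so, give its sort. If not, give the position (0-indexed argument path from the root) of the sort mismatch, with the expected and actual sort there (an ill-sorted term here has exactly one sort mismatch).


well-sorted; sort = B

    (r) : B
      (r) : B
      (r) : B
    (t (r) (r)) : B
  (t (r) (t (r) (r))) : B
      (r) : B
      (r) : B
    (t (r) (r)) : B
      (h) : A
      (r) : B
    (q (h) (r)) : B
  (t (t (r) (r)) (q (h) (r))) : B
(t (t (r) (t (r) (r))) (t (t (r) (r)) (q (h) (r)))) : B


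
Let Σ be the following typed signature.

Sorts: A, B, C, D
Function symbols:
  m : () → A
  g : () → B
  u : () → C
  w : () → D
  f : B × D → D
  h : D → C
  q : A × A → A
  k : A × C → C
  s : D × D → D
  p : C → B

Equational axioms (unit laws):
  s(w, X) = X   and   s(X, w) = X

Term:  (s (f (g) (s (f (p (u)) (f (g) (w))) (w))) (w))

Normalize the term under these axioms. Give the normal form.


normal form = (f (g) (f (p (u)) (f (g) (w))))

1. (s (f (g) (s (f (p (u)) (f (g) (w))) (w))) (w))  →  (f (g) (s (f (p (u)) (f (g) (w))) (w)))
2. (f (g) (s (f (p (u)) (f (g) (w))) (w)))  →  (f (g) (f (p (u)) (f (g) (w))))


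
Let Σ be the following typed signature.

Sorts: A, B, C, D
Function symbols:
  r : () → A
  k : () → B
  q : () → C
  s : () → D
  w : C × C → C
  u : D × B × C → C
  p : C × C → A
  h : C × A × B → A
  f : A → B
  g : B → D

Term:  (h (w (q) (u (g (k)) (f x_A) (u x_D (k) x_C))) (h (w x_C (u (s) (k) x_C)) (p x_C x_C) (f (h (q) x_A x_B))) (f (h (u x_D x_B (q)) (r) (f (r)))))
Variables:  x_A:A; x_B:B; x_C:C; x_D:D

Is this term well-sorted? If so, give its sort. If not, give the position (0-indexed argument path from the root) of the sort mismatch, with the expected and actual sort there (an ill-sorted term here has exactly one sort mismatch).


well-sorted; sort = A

    (q) : C
        (k) : B
      (g (k)) : D
        x_A : A
      (f x_A) : B
        x_D : D
        (k) : B
        x_C : C
      (u x_D (k) x_C) : C
    (u (g (k)) (f x_A) (u x_D (k) x_C)) : C
  (w (q) (u (g (k)) (f x_A) (u x_D (k) x_C))) : C
      x_C : C
        (s) : D
        (k) : B
        x_C : C
      (u (s) (k) x_C) : C
    (w x_C (u (s) (k) x_C)) : C
      x_C : C
      x_C : C
    (p x_C x_C) : A
        (q) : C
        x_A : A
        x_B : B
      (h (q) x_A x_B) : A
    (f (h (q) x_A x_B)) : B
  (h (w x_C (u (s) (k) x_C)) (p x_C x_C) (f (h (q) x_A x_B))) : A
        x_D : D
        x_B : B
        (q) : C
      (u x_D x_B (q)) : C
      (r) : A
        (r) : A
      (f (r)) : B
    (h (u x_D x_B (q)) (r) (f (r))) : A
  (f (h (u x_D x_B (q)) (r) (f (r)))) : B
(h (w (q) (u (g (k)) (f x_A) (u x_D (k) x_C))) (h (w x_C (u (s) (k) x_C)) (p x_C x_C) (f (h (q) x_A x_B))) (f (h (u x_D x_B (q)) (r) (f (r))))) : A
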